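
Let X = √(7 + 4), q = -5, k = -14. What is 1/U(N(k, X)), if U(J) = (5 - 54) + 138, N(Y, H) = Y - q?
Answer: 1/89 ≈ 0.011236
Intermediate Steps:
X = √11 ≈ 3.3166
N(Y, H) = 5 + Y (N(Y, H) = Y - 1*(-5) = Y + 5 = 5 + Y)
U(J) = 89 (U(J) = -49 + 138 = 89)
1/U(N(k, X)) = 1/89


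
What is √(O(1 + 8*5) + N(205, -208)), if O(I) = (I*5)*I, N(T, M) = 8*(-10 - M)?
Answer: √9989 ≈ 99.945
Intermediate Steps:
N(T, M) = -80 - 8*M
O(I) = 5*I² (O(I) = (5*I)*I = 5*I²)
√(O(1 + 8*5) + N(205, -208)) = √(5*(1 + 8*5)² + (-80 - 8*(-208))) = √(5*(1 + 40)² + (-80 + 1664)) = √(5*41² + 1584) = √(5*1681 + 1584) = √(8405 + 1584) = √9989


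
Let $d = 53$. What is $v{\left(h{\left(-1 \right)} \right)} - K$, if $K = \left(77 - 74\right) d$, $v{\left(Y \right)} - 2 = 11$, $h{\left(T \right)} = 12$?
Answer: $-146$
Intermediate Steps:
$v{\left(Y \right)} = 13$ ($v{\left(Y \right)} = 2 + 11 = 13$)
$K = 159$ ($K = \left(77 - 74\right) 53 = 3 \cdot 53 = 159$)
$v{\left(h{\left(-1 \right)} \right)} - K = 13 - 159 = -146$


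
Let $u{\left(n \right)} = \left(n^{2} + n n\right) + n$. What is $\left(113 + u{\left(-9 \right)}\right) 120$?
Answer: $31920$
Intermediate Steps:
$u{\left(n \right)} = n + 2 n^{2}$ ($u{\left(n \right)} = \left(n^{2} + n^{2}\right) + n = 2 n^{2} + n = n + 2 n^{2}$)
$\left(113 + u{\left(-9 \right)}\right) 120 = \left(113 - 9 \left(1 + 2 \left(-9\right)\right)\right) 120 = \left(113 - 9 \left(1 - 18\right)\right) 120 = \left(113 - -153\right) 120 = \left(113 + 153\right) 120 = 266 \cdot 120 = 31920$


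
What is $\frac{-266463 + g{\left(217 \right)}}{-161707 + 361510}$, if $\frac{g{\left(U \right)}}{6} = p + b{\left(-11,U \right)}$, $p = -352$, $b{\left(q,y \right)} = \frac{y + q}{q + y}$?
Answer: $- \frac{89523}{66601} \approx -1.3442$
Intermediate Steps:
$b{\left(q,y \right)} = 1$ ($b{\left(q,y \right)} = \frac{q + y}{q + y} = 1$)
$g{\left(U \right)} = -2106$ ($g{\left(U \right)} = 6 \left(-352 + 1\right) = 6 \left(-351\right) = -2106$)
$\frac{-266463 + g{\left(217 \right)}}{-161707 + 361510} = \frac{-266463 - 2106}{-161707 + 361510} = - \frac{268569}{199803} = \left(-268569\right) \frac{1}{199803} = - \frac{89523}{66601}$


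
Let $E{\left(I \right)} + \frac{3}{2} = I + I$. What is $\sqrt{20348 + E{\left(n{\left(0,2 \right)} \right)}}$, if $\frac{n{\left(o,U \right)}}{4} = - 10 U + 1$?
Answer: $\frac{\sqrt{80778}}{2} \approx 142.11$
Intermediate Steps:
$n{\left(o,U \right)} = 4 - 40 U$ ($n{\left(o,U \right)} = 4 \left(- 10 U + 1\right) = 4 \left(1 - 10 U\right) = 4 - 40 U$)
$E{\left(I \right)} = - \frac{3}{2} + 2 I$ ($E{\left(I \right)} = - \frac{3}{2} + \left(I + I\right) = - \frac{3}{2} + 2 I$)
$\sqrt{20348 + E{\left(n{\left(0,2 \right)} \right)}} = \sqrt{20348 + \left(- \frac{3}{2} + 2 \left(4 - 80\right)\right)} = \sqrt{20348 + \left(- \frac{3}{2} + 2 \left(-76\right)\right)} = \sqrt{20348 - \frac{307}{2}} = \sqrt{\frac{40389}{2}} = \frac{\sqrt{80778}}{2}$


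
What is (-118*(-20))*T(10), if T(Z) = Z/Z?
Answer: 2360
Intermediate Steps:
T(Z) = 1
(-118*(-20))*T(10) = -118*(-20)*1 = 2360*1 = 2360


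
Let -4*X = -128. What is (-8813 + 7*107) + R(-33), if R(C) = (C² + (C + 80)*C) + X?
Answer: -8494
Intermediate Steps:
X = 32 (X = -¼*(-128) = 32)
R(C) = 32 + C² + C*(80 + C) (R(C) = (C² + (C + 80)*C) + 32 = (C² + (80 + C)*C) + 32 = (C² + C*(80 + C)) + 32 = 32 + C² + C*(80 + C))
(-8813 + 7*107) + R(-33) = (-8813 + 7*107) + (32 + 2*(-33)² + 80*(-33)) = (-8813 + 749) + (32 + 2*1089 - 2640) = -8064 + (32 + 2178 - 2640) = -8064 - 430 = -8494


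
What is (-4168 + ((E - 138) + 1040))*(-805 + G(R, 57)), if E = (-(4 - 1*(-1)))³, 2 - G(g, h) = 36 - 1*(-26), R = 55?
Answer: 2933215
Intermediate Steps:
G(g, h) = -60 (G(g, h) = 2 - (36 - 1*(-26)) = 2 - (36 + 26) = 2 - 1*62 = 2 - 62 = -60)
E = -125 (E = (-(4 + 1))³ = (-1*5)³ = (-5)³ = -125)
(-4168 + ((E - 138) + 1040))*(-805 + G(R, 57)) = (-4168 + ((-125 - 138) + 1040))*(-805 - 60) = (-4168 + (-263 + 1040))*(-865) = (-4168 + 777)*(-865) = -3391*(-865) = 2933215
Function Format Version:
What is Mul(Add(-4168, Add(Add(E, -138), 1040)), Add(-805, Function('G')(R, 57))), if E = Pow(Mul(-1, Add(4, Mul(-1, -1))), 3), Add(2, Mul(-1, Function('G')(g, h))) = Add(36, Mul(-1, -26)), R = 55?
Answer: 2933215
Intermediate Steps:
Function('G')(g, h) = -60 (Function('G')(g, h) = Add(2, Mul(-1, Add(36, Mul(-1, -26)))) = Add(2, Mul(-1, Add(36, 26))) = Add(2, Mul(-1, 62)) = Add(2, -62) = -60)
E = -125 (E = Pow(Mul(-1, Add(4, 1)), 3) = Pow(Mul(-1, 5), 3) = Pow(-5, 3) = -125)
Mul(Add(-4168, Add(Add(E, -138), 1040)), Add(-805, Function('G')(R, 57))) = Mul(Add(-4168, Add(Add(-125, -138), 1040)), Add(-805, -60)) = Mul(Add(-4168, Add(-263, 1040)), -865) = Mul(Add(-4168, 777), -865) = Mul(-3391, -865) = 2933215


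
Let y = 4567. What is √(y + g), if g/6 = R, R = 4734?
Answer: √32971 ≈ 181.58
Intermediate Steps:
g = 28404 (g = 6*4734 = 28404)
√(y + g) = √(4567 + 28404) = √32971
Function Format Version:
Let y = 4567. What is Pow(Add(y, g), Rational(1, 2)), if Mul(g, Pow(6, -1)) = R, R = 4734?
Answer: Pow(32971, Rational(1, 2)) ≈ 181.58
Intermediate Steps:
g = 28404 (g = Mul(6, 4734) = 28404)
Pow(Add(y, g), Rational(1, 2)) = Pow(Add(4567, 28404), Rational(1, 2)) = Pow(32971, Rational(1, 2))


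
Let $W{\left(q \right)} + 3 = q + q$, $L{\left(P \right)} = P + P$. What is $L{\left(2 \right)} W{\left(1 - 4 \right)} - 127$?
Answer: $-163$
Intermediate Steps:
$L{\left(P \right)} = 2 P$
$W{\left(q \right)} = -3 + 2 q$ ($W{\left(q \right)} = -3 + \left(q + q\right) = -3 + 2 q$)
$L{\left(2 \right)} W{\left(1 - 4 \right)} - 127 = 2 \cdot 2 \left(-3 + 2 \left(1 - 4\right)\right) - 127 = 4 \left(-3 + 2 \left(-3\right)\right) - 127 = 4 \left(-3 - 6\right) - 127 = 4 \left(-9\right) - 127 = -36 - 127 = -163$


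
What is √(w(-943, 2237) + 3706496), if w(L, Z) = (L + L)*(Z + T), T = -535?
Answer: 2*√124131 ≈ 704.64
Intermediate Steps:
w(L, Z) = 2*L*(-535 + Z) (w(L, Z) = (L + L)*(Z - 535) = (2*L)*(-535 + Z) = 2*L*(-535 + Z))
√(w(-943, 2237) + 3706496) = √(2*(-943)*(-535 + 2237) + 3706496) = √(2*(-943)*1702 + 3706496) = √(-3209972 + 3706496) = √496524 = 2*√124131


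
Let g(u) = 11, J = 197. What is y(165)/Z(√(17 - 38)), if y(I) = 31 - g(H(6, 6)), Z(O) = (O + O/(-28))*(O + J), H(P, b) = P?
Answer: -80*√21/(-15957*I + 81*√21) ≈ -0.00053414 - 0.022962*I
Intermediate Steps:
Z(O) = 27*O*(197 + O)/28 (Z(O) = (O + O/(-28))*(O + 197) = (O + O*(-1/28))*(197 + O) = (O - O/28)*(197 + O) = (27*O/28)*(197 + O) = 27*O*(197 + O)/28)
y(I) = 20 (y(I) = 31 - 1*11 = 31 - 11 = 20)
y(165)/Z(√(17 - 38)) = 20/((27*√(17 - 38)*(197 + √(17 - 38))/28)) = 20/((27*√(-21)*(197 + √(-21))/28)) = 20/((27*(I*√21)*(197 + I*√21)/28)) = 20/((27*I*√21*(197 + I*√21)/28)) = 20*(-4*I*√21/(81*(197 + I*√21))) = -80*I*√21/(81*(197 + I*√21))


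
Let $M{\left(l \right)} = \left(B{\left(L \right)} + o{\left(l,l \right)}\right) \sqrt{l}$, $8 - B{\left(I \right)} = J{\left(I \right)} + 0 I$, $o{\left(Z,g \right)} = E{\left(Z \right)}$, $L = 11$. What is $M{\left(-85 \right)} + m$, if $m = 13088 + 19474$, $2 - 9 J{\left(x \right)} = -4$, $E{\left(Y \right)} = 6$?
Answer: $32562 + \frac{40 i \sqrt{85}}{3} \approx 32562.0 + 122.93 i$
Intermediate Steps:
$J{\left(x \right)} = \frac{2}{3}$ ($J{\left(x \right)} = \frac{2}{9} - - \frac{4}{9} = \frac{2}{9} + \frac{4}{9} = \frac{2}{3}$)
$o{\left(Z,g \right)} = 6$
$B{\left(I \right)} = \frac{22}{3}$ ($B{\left(I \right)} = 8 - \left(\frac{2}{3} + 0 I\right) = 8 - \left(\frac{2}{3} + 0\right) = 8 - \frac{2}{3} = \frac{22}{3}$)
$m = 32562$
$M{\left(l \right)} = \frac{40 \sqrt{l}}{3}$ ($M{\left(l \right)} = \left(\frac{22}{3} + 6\right) \sqrt{l} = \frac{40 \sqrt{l}}{3}$)
$M{\left(-85 \right)} + m = \frac{40 \sqrt{-85}}{3} + 32562 = \frac{40 i \sqrt{85}}{3} + 32562 = 32562 + \frac{40 i \sqrt{85}}{3}$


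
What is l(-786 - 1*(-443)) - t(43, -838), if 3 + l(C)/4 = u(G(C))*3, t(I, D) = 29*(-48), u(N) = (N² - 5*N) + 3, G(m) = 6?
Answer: 1488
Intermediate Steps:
u(N) = 3 + N² - 5*N
t(I, D) = -1392
l(C) = 96 (l(C) = -12 + 4*((3 + 6² - 5*6)*3) = -12 + 4*((3 + 36 - 30)*3) = -12 + 4*(9*3) = -12 + 4*27 = -12 + 108 = 96)
l(-786 - 1*(-443)) - t(43, -838) = 96 - 1*(-1392) = 96 + 1392 = 1488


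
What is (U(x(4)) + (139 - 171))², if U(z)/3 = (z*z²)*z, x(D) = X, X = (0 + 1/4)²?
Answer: 4398033928201/4294967296 ≈ 1024.0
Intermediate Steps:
X = 1/16 (X = (0 + ¼)² = (¼)² = 1/16 ≈ 0.062500)
x(D) = 1/16
U(z) = 3*z⁴ (U(z) = 3*((z*z²)*z) = 3*(z³*z) = 3*z⁴)
(U(x(4)) + (139 - 171))² = (3*(1/16)⁴ + (139 - 171))² = (3*(1/65536) - 32)² = (3/65536 - 32)² = (-2097149/65536)² = 4398033928201/4294967296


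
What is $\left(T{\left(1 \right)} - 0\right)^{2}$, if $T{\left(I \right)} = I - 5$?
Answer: $16$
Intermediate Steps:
$T{\left(I \right)} = -5 + I$ ($T{\left(I \right)} = I - 5 = -5 + I$)
$\left(T{\left(1 \right)} - 0\right)^{2} = \left(\left(-5 + 1\right) - 0\right)^{2} = \left(-4 + \left(\left(-4 + 12\right) - 8\right)\right)^{2} = \left(-4 + \left(8 - 8\right)\right)^{2} = \left(-4 + 0\right)^{2} = \left(-4\right)^{2} = 16$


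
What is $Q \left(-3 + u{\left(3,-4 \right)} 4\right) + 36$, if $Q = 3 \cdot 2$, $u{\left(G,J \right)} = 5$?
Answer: $138$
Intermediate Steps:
$Q = 6$
$Q \left(-3 + u{\left(3,-4 \right)} 4\right) + 36 = 6 \left(-3 + 5 \cdot 4\right) + 36 = 6 \left(-3 + 20\right) + 36 = 6 \cdot 17 + 36 = 102 + 36 = 138$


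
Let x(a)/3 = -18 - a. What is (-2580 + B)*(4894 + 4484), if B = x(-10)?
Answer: -24420312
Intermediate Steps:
x(a) = -54 - 3*a (x(a) = 3*(-18 - a) = -54 - 3*a)
B = -24 (B = -54 - 3*(-10) = -54 + 30 = -24)
(-2580 + B)*(4894 + 4484) = (-2580 - 24)*(4894 + 4484) = -2604*9378 = -24420312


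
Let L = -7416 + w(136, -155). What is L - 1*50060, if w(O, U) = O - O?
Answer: -57476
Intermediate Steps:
w(O, U) = 0
L = -7416 (L = -7416 + 0 = -7416)
L - 1*50060 = -7416 - 1*50060 = -7416 - 50060 = -57476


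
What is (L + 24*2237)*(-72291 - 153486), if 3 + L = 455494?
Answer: -114960907083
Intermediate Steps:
L = 455491 (L = -3 + 455494 = 455491)
(L + 24*2237)*(-72291 - 153486) = (455491 + 24*2237)*(-72291 - 153486) = (455491 + 53688)*(-225777) = 509179*(-225777) = -114960907083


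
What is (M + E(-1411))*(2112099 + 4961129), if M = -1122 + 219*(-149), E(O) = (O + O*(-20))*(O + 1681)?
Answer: 50960323087356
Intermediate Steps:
E(O) = -19*O*(1681 + O) (E(O) = (O - 20*O)*(1681 + O) = (-19*O)*(1681 + O) = -19*O*(1681 + O))
M = -33753 (M = -1122 - 32631 = -33753)
(M + E(-1411))*(2112099 + 4961129) = (-33753 - 19*(-1411)*(1681 - 1411))*(2112099 + 4961129) = (-33753 - 19*(-1411)*270)*7073228 = (-33753 + 7238430)*7073228 = 7204677*7073228 = 50960323087356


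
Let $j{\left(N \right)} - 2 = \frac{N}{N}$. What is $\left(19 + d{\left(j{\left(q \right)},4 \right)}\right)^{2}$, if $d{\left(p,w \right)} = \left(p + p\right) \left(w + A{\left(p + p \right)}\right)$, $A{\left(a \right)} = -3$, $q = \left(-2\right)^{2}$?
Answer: $625$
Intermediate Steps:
$q = 4$
$j{\left(N \right)} = 3$ ($j{\left(N \right)} = 2 + \frac{N}{N} = 2 + 1 = 3$)
$d{\left(p,w \right)} = 2 p \left(-3 + w\right)$ ($d{\left(p,w \right)} = \left(p + p\right) \left(w - 3\right) = 2 p \left(-3 + w\right)$)
$\left(19 + d{\left(j{\left(q \right)},4 \right)}\right)^{2} = \left(19 + 2 \cdot 3 \left(-3 + 4\right)\right)^{2} = \left(19 + 2 \cdot 3 \cdot 1\right)^{2} = \left(19 + 6\right)^{2} = 25^{2} = 625$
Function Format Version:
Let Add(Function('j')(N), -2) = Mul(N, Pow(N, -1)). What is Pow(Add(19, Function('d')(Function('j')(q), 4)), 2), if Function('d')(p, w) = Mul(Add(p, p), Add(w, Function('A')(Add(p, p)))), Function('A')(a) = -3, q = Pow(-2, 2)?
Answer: 625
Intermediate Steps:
q = 4
Function('j')(N) = 3 (Function('j')(N) = Add(2, Mul(N, Pow(N, -1))) = Add(2, 1) = 3)
Function('d')(p, w) = Mul(2, p, Add(-3, w)) (Function('d')(p, w) = Mul(Add(p, p), Add(w, -3)) = Mul(Mul(2, p), Add(-3, w)) = Mul(2, p, Add(-3, w)))
Pow(Add(19, Function('d')(Function('j')(q), 4)), 2) = Pow(Add(19, Mul(2, 3, Add(-3, 4))), 2) = Pow(Add(19, Mul(2, 3, 1)), 2) = Pow(Add(19, 6), 2) = Pow(25, 2) = 625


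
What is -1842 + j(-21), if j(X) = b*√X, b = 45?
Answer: -1842 + 45*I*√21 ≈ -1842.0 + 206.22*I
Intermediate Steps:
j(X) = 45*√X
-1842 + j(-21) = -1842 + 45*√(-21) = -1842 + 45*(I*√21) = -1842 + 45*I*√21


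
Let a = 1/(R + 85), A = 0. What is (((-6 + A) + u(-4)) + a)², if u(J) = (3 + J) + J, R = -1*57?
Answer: 94249/784 ≈ 120.22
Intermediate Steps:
R = -57
u(J) = 3 + 2*J
a = 1/28 (a = 1/(-57 + 85) = 1/28 ≈ 0.035714)
(((-6 + A) + u(-4)) + a)² = (((-6 + 0) + (3 + 2*(-4))) + 1/28)² = ((-6 + (3 - 8)) + 1/28)² = ((-6 - 5) + 1/28)² = (-11 + 1/28)² = (-307/28)² = 94249/784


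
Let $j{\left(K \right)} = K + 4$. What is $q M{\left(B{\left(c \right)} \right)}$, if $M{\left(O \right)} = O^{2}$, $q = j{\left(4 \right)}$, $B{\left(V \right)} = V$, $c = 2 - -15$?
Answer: $2312$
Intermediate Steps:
$c = 17$ ($c = 2 + 15 = 17$)
$j{\left(K \right)} = 4 + K$
$q = 8$ ($q = 4 + 4 = 8$)
$q M{\left(B{\left(c \right)} \right)} = 8 \cdot 17^{2} = 8 \cdot 289 = 2312$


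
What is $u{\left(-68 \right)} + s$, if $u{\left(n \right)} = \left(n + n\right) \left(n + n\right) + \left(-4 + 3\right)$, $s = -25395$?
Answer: $-6900$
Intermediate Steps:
$u{\left(n \right)} = -1 + 4 n^{2}$ ($u{\left(n \right)} = 2 n 2 n - 1 = 4 n^{2} - 1 = -1 + 4 n^{2}$)
$u{\left(-68 \right)} + s = \left(-1 + 4 \left(-68\right)^{2}\right) - 25395 = \left(-1 + 4 \cdot 4624\right) - 25395 = \left(-1 + 18496\right) - 25395 = 18495 - 25395 = -6900$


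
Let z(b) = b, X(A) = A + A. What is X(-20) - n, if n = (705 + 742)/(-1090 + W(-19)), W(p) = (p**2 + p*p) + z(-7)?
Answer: -13553/375 ≈ -36.141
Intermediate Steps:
X(A) = 2*A
W(p) = -7 + 2*p**2 (W(p) = (p**2 + p*p) - 7 = (p**2 + p**2) - 7 = 2*p**2 - 7 = -7 + 2*p**2)
n = -1447/375 (n = (705 + 742)/(-1090 + (-7 + 2*(-19)**2)) = 1447/(-1090 + (-7 + 2*361)) = 1447/(-1090 + (-7 + 722)) = 1447/(-1090 + 715) = 1447/(-375) = 1447*(-1/375) = -1447/375 ≈ -3.8587)
X(-20) - n = 2*(-20) - 1*(-1447/375) = -40 + 1447/375 = -13553/375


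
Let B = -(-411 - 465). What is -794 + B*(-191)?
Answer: -168110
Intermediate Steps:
B = 876 (B = -1*(-876) = 876)
-794 + B*(-191) = -794 + 876*(-191) = -794 - 167316 = -168110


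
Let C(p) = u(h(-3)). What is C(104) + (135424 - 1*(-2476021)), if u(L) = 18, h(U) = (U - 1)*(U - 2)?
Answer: 2611463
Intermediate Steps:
h(U) = (-1 + U)*(-2 + U)
C(p) = 18
C(104) + (135424 - 1*(-2476021)) = 18 + (135424 - 1*(-2476021)) = 18 + (135424 + 2476021) = 18 + 2611445 = 2611463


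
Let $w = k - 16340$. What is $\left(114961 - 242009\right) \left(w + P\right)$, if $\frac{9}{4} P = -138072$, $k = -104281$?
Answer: $\frac{69362999032}{3} \approx 2.3121 \cdot 10^{10}$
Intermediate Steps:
$P = - \frac{184096}{3}$ ($P = \frac{4}{9} \left(-138072\right) = - \frac{184096}{3} \approx -61365.0$)
$w = -120621$ ($w = -104281 - 16340 = -120621$)
$\left(114961 - 242009\right) \left(w + P\right) = \left(114961 - 242009\right) \left(-120621 - \frac{184096}{3}\right) = \left(-127048\right) \left(- \frac{545959}{3}\right) = \frac{69362999032}{3}$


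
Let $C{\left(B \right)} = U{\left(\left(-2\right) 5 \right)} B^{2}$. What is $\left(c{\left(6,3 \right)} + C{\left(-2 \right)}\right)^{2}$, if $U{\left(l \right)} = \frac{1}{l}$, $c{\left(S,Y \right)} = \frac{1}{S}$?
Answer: $\frac{49}{900} \approx 0.054444$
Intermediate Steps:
$C{\left(B \right)} = - \frac{B^{2}}{10}$ ($C{\left(B \right)} = \frac{B^{2}}{\left(-2\right) 5} = \frac{B^{2}}{-10} = - \frac{B^{2}}{10}$)
$\left(c{\left(6,3 \right)} + C{\left(-2 \right)}\right)^{2} = \left(\frac{1}{6} - \frac{\left(-2\right)^{2}}{10}\right)^{2} = \left(\frac{1}{6} - \frac{2}{5}\right)^{2} = \left(- \frac{7}{30}\right)^{2} = \frac{49}{900}$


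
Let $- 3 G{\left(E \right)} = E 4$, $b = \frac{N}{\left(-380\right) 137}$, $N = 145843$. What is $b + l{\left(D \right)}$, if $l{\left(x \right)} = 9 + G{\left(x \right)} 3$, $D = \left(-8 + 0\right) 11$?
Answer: $\frac{18647817}{52060} \approx 358.2$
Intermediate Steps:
$b = - \frac{145843}{52060}$ ($b = \frac{145843}{\left(-380\right) 137} = \frac{145843}{-52060} = 145843 \left(- \frac{1}{52060}\right) = - \frac{145843}{52060} \approx -2.8014$)
$G{\left(E \right)} = - \frac{4 E}{3}$ ($G{\left(E \right)} = - \frac{E 4}{3} = - \frac{4 E}{3}$)
$D = -88$ ($D = \left(-8\right) 11 = -88$)
$l{\left(x \right)} = 9 - 4 x$ ($l{\left(x \right)} = 9 + - \frac{4 x}{3} \cdot 3 = 9 - 4 x$)
$b + l{\left(D \right)} = - \frac{145843}{52060} + \left(9 - -352\right) = - \frac{145843}{52060} + \left(9 + 352\right) = - \frac{145843}{52060} + 361 = \frac{18647817}{52060}$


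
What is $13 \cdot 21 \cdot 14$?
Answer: $3822$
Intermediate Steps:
$13 \cdot 21 \cdot 14 = 273 \cdot 14 = 3822$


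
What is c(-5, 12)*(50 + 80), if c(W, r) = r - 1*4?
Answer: 1040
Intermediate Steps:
c(W, r) = -4 + r (c(W, r) = r - 4 = -4 + r)
c(-5, 12)*(50 + 80) = (-4 + 12)*(50 + 80) = 8*130 = 1040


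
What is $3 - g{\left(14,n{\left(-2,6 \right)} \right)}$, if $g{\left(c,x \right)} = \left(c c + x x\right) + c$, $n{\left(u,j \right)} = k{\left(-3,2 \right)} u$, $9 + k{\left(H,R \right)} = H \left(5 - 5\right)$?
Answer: $-531$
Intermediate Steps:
$k{\left(H,R \right)} = -9$ ($k{\left(H,R \right)} = -9 + H \left(5 - 5\right) = -9 + H 0 = -9 + 0 = -9$)
$n{\left(u,j \right)} = - 9 u$
$g{\left(c,x \right)} = c + c^{2} + x^{2}$ ($g{\left(c,x \right)} = \left(c^{2} + x^{2}\right) + c = c + c^{2} + x^{2}$)
$3 - g{\left(14,n{\left(-2,6 \right)} \right)} = 3 - \left(14 + 14^{2} + \left(\left(-9\right) \left(-2\right)\right)^{2}\right) = 3 - \left(14 + 196 + 18^{2}\right) = 3 - \left(14 + 196 + 324\right) = 3 - 534 = -531$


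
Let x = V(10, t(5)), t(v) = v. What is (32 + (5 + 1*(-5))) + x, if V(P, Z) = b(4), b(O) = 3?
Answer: 35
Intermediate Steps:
V(P, Z) = 3
x = 3
(32 + (5 + 1*(-5))) + x = (32 + (5 + 1*(-5))) + 3 = (32 + (5 - 5)) + 3 = (32 + 0) + 3 = 32 + 3 = 35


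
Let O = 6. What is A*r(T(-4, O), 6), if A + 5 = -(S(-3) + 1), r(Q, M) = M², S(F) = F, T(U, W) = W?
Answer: -108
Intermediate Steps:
A = -3 (A = -5 - (-3 + 1) = -5 - 1*(-2) = -5 + 2 = -3)
A*r(T(-4, O), 6) = -3*6² = -3*36 = -108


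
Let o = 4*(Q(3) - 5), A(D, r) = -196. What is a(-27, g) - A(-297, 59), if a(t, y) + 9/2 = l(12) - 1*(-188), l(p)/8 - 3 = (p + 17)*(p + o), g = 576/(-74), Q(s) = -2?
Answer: -6617/2 ≈ -3308.5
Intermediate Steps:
o = -28 (o = 4*(-2 - 5) = 4*(-7) = -28)
g = -288/37 (g = 576*(-1/74) = -288/37 ≈ -7.7838)
l(p) = 24 + 8*(-28 + p)*(17 + p) (l(p) = 24 + 8*((p + 17)*(p - 28)) = 24 + 8*((17 + p)*(-28 + p)) = 24 + 8*((-28 + p)*(17 + p)) = 24 + 8*(-28 + p)*(17 + p))
a(t, y) = -7009/2 (a(t, y) = -9/2 + ((-3784 - 88*12 + 8*12²) - 1*(-188)) = -9/2 + ((-3784 - 1056 + 8*144) + 188) = -9/2 + ((-3784 - 1056 + 1152) + 188) = -9/2 + (-3688 + 188) = -9/2 - 3500 = -7009/2)
a(-27, g) - A(-297, 59) = -7009/2 - 1*(-196) = -7009/2 + 196 = -6617/2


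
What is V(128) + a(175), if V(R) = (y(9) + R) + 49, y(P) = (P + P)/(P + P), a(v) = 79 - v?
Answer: 82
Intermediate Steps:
y(P) = 1 (y(P) = (2*P)/((2*P)) = (2*P)*(1/(2*P)) = 1)
V(R) = 50 + R (V(R) = (1 + R) + 49 = 50 + R)
V(128) + a(175) = (50 + 128) + (79 - 1*175) = 178 + (79 - 175) = 178 - 96 = 82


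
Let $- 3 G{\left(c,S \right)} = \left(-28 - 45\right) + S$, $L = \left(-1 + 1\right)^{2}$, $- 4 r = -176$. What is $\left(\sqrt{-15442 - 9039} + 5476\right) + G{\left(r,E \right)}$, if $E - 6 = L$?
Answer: $\frac{16495}{3} + i \sqrt{24481} \approx 5498.3 + 156.46 i$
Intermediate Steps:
$r = 44$ ($r = \left(- \frac{1}{4}\right) \left(-176\right) = 44$)
$L = 0$ ($L = 0^{2} = 0$)
$E = 6$ ($E = 6 + 0 = 6$)
$G{\left(c,S \right)} = \frac{73}{3} - \frac{S}{3}$ ($G{\left(c,S \right)} = - \frac{\left(-28 - 45\right) + S}{3} = - \frac{-73 + S}{3} = \frac{73}{3} - \frac{S}{3}$)
$\left(\sqrt{-15442 - 9039} + 5476\right) + G{\left(r,E \right)} = \left(\sqrt{-15442 - 9039} + 5476\right) + \left(\frac{73}{3} - 2\right) = \left(\sqrt{-15442 - 9039} + 5476\right) + \frac{67}{3} = \left(\sqrt{-24481} + 5476\right) + \frac{67}{3} = \left(i \sqrt{24481} + 5476\right) + \frac{67}{3} = \left(5476 + i \sqrt{24481}\right) + \frac{67}{3} = \frac{16495}{3} + i \sqrt{24481}$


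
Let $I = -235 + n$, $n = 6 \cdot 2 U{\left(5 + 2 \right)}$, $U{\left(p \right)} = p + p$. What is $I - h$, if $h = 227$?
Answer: $-294$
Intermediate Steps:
$U{\left(p \right)} = 2 p$
$n = 168$ ($n = 6 \cdot 2 \cdot 2 \left(5 + 2\right) = 12 \cdot 2 \cdot 7 = 12 \cdot 14 = 168$)
$I = -67$ ($I = -235 + 168 = -67$)
$I - h = -67 - 227 = -294$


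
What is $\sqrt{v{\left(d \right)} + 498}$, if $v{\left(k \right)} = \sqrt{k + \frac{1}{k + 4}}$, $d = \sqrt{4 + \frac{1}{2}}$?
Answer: $\frac{\sqrt{\sqrt{11 + 12 \sqrt{2}} + 498 \sqrt{8 + 3 \sqrt{2}}}}{\sqrt[4]{8 + 3 \sqrt{2}}} \approx 22.35$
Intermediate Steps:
$d = \frac{3 \sqrt{2}}{2}$ ($d = \sqrt{4 + \frac{1}{2}} = \sqrt{\frac{9}{2}} = \frac{3 \sqrt{2}}{2} \approx 2.1213$)
$v{\left(k \right)} = \sqrt{k + \frac{1}{4 + k}}$
$\sqrt{v{\left(d \right)} + 498} = \sqrt{\sqrt{\frac{1 + \frac{3 \sqrt{2}}{2} \left(4 + \frac{3 \sqrt{2}}{2}\right)}{4 + \frac{3 \sqrt{2}}{2}}} + 498} = \sqrt{\sqrt{\frac{1 + \frac{3 \sqrt{2} \left(4 + \frac{3 \sqrt{2}}{2}\right)}{2}}{4 + \frac{3 \sqrt{2}}{2}}} + 498} = \sqrt{\frac{\sqrt{1 + \frac{3 \sqrt{2} \left(4 + \frac{3 \sqrt{2}}{2}\right)}{2}}}{\sqrt{4 + \frac{3 \sqrt{2}}{2}}} + 498} = \sqrt{498 + \frac{\sqrt{1 + \frac{3 \sqrt{2} \left(4 + \frac{3 \sqrt{2}}{2}\right)}{2}}}{\sqrt{4 + \frac{3 \sqrt{2}}{2}}}}$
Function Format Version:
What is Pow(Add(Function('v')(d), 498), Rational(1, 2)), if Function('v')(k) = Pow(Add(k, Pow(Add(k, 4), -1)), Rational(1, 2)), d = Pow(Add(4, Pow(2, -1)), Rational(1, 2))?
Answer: Mul(Pow(Add(8, Mul(3, Pow(2, Rational(1, 2)))), Rational(-1, 4)), Pow(Add(Pow(Add(11, Mul(12, Pow(2, Rational(1, 2)))), Rational(1, 2)), Mul(498, Pow(Add(8, Mul(3, Pow(2, Rational(1, 2)))), Rational(1, 2)))), Rational(1, 2))) ≈ 22.350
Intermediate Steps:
d = Mul(Rational(3, 2), Pow(2, Rational(1, 2))) (d = Pow(Add(4, Rational(1, 2)), Rational(1, 2)) = Pow(Rational(9, 2), Rational(1, 2)) = Mul(Rational(3, 2), Pow(2, Rational(1, 2))) ≈ 2.1213)
Function('v')(k) = Pow(Add(k, Pow(Add(4, k), -1)), Rational(1, 2))
Pow(Add(Function('v')(d), 498), Rational(1, 2)) = Pow(Add(Pow(Mul(Pow(Add(4, Mul(Rational(3, 2), Pow(2, Rational(1, 2)))), -1), Add(1, Mul(Mul(Rational(3, 2), Pow(2, Rational(1, 2))), Add(4, Mul(Rational(3, 2), Pow(2, Rational(1, 2))))))), Rational(1, 2)), 498), Rational(1, 2)) = Pow(Add(Pow(Mul(Pow(Add(4, Mul(Rational(3, 2), Pow(2, Rational(1, 2)))), -1), Add(1, Mul(Rational(3, 2), Pow(2, Rational(1, 2)), Add(4, Mul(Rational(3, 2), Pow(2, Rational(1, 2))))))), Rational(1, 2)), 498), Rational(1, 2)) = Pow(Add(Mul(Pow(Add(1, Mul(Rational(3, 2), Pow(2, Rational(1, 2)), Add(4, Mul(Rational(3, 2), Pow(2, Rational(1, 2)))))), Rational(1, 2)), Pow(Add(4, Mul(Rational(3, 2), Pow(2, Rational(1, 2)))), Rational(-1, 2))), 498), Rational(1, 2)) = Pow(Add(498, Mul(Pow(Add(1, Mul(Rational(3, 2), Pow(2, Rational(1, 2)), Add(4, Mul(Rational(3, 2), Pow(2, Rational(1, 2)))))), Rational(1, 2)), Pow(Add(4, Mul(Rational(3, 2), Pow(2, Rational(1, 2)))), Rational(-1, 2)))), Rational(1, 2))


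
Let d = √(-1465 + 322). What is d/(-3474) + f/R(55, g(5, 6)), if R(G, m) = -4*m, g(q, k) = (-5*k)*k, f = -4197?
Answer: -1399/240 - I*√127/1158 ≈ -5.8292 - 0.0097318*I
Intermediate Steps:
g(q, k) = -5*k²
d = 3*I*√127 (d = √(-1143) = 3*I*√127 ≈ 33.808*I)
d/(-3474) + f/R(55, g(5, 6)) = (3*I*√127)/(-3474) - 4197/((-(-20)*6²)) = (3*I*√127)*(-1/3474) - 4197/((-(-20)*36)) = -I*√127/1158 - 4197/((-4*(-180))) = -I*√127/1158 - 4197/720 = -I*√127/1158 - 4197*1/720 = -I*√127/1158 - 1399/240 = -1399/240 - I*√127/1158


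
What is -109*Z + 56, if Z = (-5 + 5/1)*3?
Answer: 56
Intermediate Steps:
Z = 0 (Z = (-5 + 5*1)*3 = (-5 + 5)*3 = 0*3 = 0)
-109*Z + 56 = -109*0 + 56 = 0 + 56 = 56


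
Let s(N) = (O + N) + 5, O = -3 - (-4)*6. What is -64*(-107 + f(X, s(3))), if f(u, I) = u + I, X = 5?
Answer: 4672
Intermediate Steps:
O = 21 (O = -3 - 1*(-24) = -3 + 24 = 21)
s(N) = 26 + N (s(N) = (21 + N) + 5 = 26 + N)
f(u, I) = I + u
-64*(-107 + f(X, s(3))) = -64*(-107 + ((26 + 3) + 5)) = -64*(-107 + (29 + 5)) = -64*(-107 + 34) = -64*(-73) = 4672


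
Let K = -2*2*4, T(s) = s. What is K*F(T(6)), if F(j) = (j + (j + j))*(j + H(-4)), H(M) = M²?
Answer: -6336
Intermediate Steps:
F(j) = 3*j*(16 + j) (F(j) = (j + (j + j))*(j + (-4)²) = (j + 2*j)*(j + 16) = (3*j)*(16 + j) = 3*j*(16 + j))
K = -16 (K = -4*4 = -16)
K*F(T(6)) = -48*6*(16 + 6) = -48*6*22 = -16*396 = -6336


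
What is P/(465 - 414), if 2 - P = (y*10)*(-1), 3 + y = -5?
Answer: -26/17 ≈ -1.5294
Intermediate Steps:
y = -8 (y = -3 - 5 = -8)
P = -78 (P = 2 - (-8*10)*(-1) = 2 - (-80)*(-1) = 2 - 1*80 = 2 - 80 = -78)
P/(465 - 414) = -78/(465 - 414) = -78/51 = -78*1/51 = -26/17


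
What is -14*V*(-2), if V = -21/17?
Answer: -588/17 ≈ -34.588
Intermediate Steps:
V = -21/17 (V = -21*1/17 = -21/17 ≈ -1.2353)
-14*V*(-2) = -14*(-21/17)*(-2) = (294/17)*(-2) = -588/17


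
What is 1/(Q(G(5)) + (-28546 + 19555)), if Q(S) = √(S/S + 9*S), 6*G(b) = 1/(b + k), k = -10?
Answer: -89910/808380803 - √70/808380803 ≈ -0.00011123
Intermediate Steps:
G(b) = 1/(6*(-10 + b)) (G(b) = 1/(6*(b - 10)) = 1/(6*(-10 + b)))
Q(S) = √(1 + 9*S)
1/(Q(G(5)) + (-28546 + 19555)) = 1/(√(1 + 9*(1/(6*(-10 + 5)))) + (-28546 + 19555)) = 1/(√(1 + 9*((⅙)/(-5))) - 8991) = 1/(√(1 + 9*((⅙)*(-⅕))) - 8991) = 1/(√(1 + 9*(-1/30)) - 8991) = 1/(√(1 - 3/10) - 8991) = 1/(√(7/10) - 8991) = 1/(√70/10 - 8991) = 1/(-8991 + √70/10)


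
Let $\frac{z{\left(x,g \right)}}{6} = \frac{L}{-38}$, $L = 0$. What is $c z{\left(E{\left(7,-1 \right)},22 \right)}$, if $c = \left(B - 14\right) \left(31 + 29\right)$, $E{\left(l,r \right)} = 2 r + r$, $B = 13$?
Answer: $0$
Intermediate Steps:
$E{\left(l,r \right)} = 3 r$
$c = -60$ ($c = \left(13 - 14\right) \left(31 + 29\right) = \left(-1\right) 60 = -60$)
$z{\left(x,g \right)} = 0$ ($z{\left(x,g \right)} = 6 \frac{0}{-38} = 6 \cdot 0 \left(- \frac{1}{38}\right) = 6 \cdot 0 = 0$)
$c z{\left(E{\left(7,-1 \right)},22 \right)} = \left(-60\right) 0 = 0$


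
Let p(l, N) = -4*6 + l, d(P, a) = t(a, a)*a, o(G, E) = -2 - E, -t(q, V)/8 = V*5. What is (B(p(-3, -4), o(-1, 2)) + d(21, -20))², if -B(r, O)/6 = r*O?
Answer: 277155904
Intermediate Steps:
t(q, V) = -40*V (t(q, V) = -8*V*5 = -40*V)
d(P, a) = -40*a² (d(P, a) = (-40*a)*a = -40*a²)
p(l, N) = -24 + l
B(r, O) = -6*O*r (B(r, O) = -6*r*O = -6*O*r)
(B(p(-3, -4), o(-1, 2)) + d(21, -20))² = (-6*(-2 - 1*2)*(-24 - 3) - 40*(-20)²)² = (-6*(-2 - 2)*(-27) - 40*400)² = (-6*(-4)*(-27) - 16000)² = (-648 - 16000)² = (-16648)² = 277155904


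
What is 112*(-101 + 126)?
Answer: 2800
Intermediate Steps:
112*(-101 + 126) = 112*25 = 2800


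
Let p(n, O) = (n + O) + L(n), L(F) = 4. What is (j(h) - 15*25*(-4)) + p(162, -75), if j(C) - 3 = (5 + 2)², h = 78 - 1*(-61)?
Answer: 1643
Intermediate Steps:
p(n, O) = 4 + O + n (p(n, O) = (n + O) + 4 = (O + n) + 4 = 4 + O + n)
h = 139 (h = 78 + 61 = 139)
j(C) = 52 (j(C) = 3 + (5 + 2)² = 3 + 7² = 3 + 49 = 52)
(j(h) - 15*25*(-4)) + p(162, -75) = (52 - 15*25*(-4)) + (4 - 75 + 162) = (52 - 375*(-4)) + 91 = (52 + 1500) + 91 = 1552 + 91 = 1643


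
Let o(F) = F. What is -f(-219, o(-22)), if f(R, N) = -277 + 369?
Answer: -92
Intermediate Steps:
f(R, N) = 92
-f(-219, o(-22)) = -1*92 = -92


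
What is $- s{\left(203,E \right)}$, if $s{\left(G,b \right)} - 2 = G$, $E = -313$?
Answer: $-205$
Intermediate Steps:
$s{\left(G,b \right)} = 2 + G$
$- s{\left(203,E \right)} = - (2 + 203) = \left(-1\right) 205 = -205$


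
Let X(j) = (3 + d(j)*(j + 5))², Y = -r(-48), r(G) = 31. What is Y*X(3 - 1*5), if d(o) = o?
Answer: -279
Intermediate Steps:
Y = -31 (Y = -1*31 = -31)
X(j) = (3 + j*(5 + j))² (X(j) = (3 + j*(j + 5))² = (3 + j*(5 + j))²)
Y*X(3 - 1*5) = -31*(3 + (3 - 1*5)² + 5*(3 - 1*5))² = -31*(3 + (3 - 5)² + 5*(3 - 5))² = -31*(3 + (-2)² + 5*(-2))² = -31*(3 + 4 - 10)² = -31*(-3)² = -31*9 = -279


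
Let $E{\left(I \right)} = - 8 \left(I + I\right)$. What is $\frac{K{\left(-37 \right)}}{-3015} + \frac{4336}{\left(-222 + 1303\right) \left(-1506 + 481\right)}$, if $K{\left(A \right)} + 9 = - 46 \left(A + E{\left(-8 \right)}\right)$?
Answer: $\frac{927018367}{668139075} \approx 1.3875$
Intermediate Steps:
$E{\left(I \right)} = - 16 I$ ($E{\left(I \right)} = - 8 \cdot 2 I = - 16 I$)
$K{\left(A \right)} = -5897 - 46 A$ ($K{\left(A \right)} = -9 - 46 \left(A - -128\right) = -9 - 46 \left(A + 128\right) = -9 - 46 \left(128 + A\right) = -9 - \left(5888 + 46 A\right) = -5897 - 46 A$)
$\frac{K{\left(-37 \right)}}{-3015} + \frac{4336}{\left(-222 + 1303\right) \left(-1506 + 481\right)} = \frac{-5897 - -1702}{-3015} + \frac{4336}{\left(-222 + 1303\right) \left(-1506 + 481\right)} = \left(-5897 + 1702\right) \left(- \frac{1}{3015}\right) + \frac{4336}{1081 \left(-1025\right)} = \left(-4195\right) \left(- \frac{1}{3015}\right) + \frac{4336}{-1108025} = \frac{839}{603} + 4336 \left(- \frac{1}{1108025}\right) = \frac{839}{603} - \frac{4336}{1108025} = \frac{927018367}{668139075}$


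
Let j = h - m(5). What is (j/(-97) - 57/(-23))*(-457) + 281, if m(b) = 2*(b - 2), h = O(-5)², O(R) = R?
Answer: -1700133/2231 ≈ -762.05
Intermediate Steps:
h = 25 (h = (-5)² = 25)
m(b) = -4 + 2*b (m(b) = 2*(-2 + b) = -4 + 2*b)
j = 19 (j = 25 - (-4 + 2*5) = 25 - (-4 + 10) = 25 - 1*6 = 25 - 6 = 19)
(j/(-97) - 57/(-23))*(-457) + 281 = (19/(-97) - 57/(-23))*(-457) + 281 = (19*(-1/97) - 57*(-1/23))*(-457) + 281 = (-19/97 + 57/23)*(-457) + 281 = (5092/2231)*(-457) + 281 = -2327044/2231 + 281 = -1700133/2231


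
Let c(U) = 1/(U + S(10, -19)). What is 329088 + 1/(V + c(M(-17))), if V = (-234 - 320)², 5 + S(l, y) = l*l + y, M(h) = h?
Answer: 5959140313019/18108045 ≈ 3.2909e+5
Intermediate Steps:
S(l, y) = -5 + y + l² (S(l, y) = -5 + (l*l + y) = -5 + (l² + y) = -5 + (y + l²) = -5 + y + l²)
c(U) = 1/(76 + U) (c(U) = 1/(U + (-5 - 19 + 10²)) = 1/(U + (-5 - 19 + 100)) = 1/(U + 76) = 1/(76 + U))
V = 306916 (V = (-554)² = 306916)
329088 + 1/(V + c(M(-17))) = 329088 + 1/(306916 + 1/(76 - 17)) = 329088 + 1/(306916 + 1/59) = 329088 + 1/(18108045/59) = 329088 + 59/18108045 = 5959140313019/18108045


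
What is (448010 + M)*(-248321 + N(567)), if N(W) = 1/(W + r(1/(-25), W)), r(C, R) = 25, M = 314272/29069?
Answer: -957267769122398911/8604424 ≈ -1.1125e+11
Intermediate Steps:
M = 314272/29069 (M = 314272*(1/29069) = 314272/29069 ≈ 10.811)
N(W) = 1/(25 + W) (N(W) = 1/(W + 25) = 1/(25 + W))
(448010 + M)*(-248321 + N(567)) = (448010 + 314272/29069)*(-248321 + 1/(25 + 567)) = 13023516962*(-248321 + 1/592)/29069 = (13023516962/29069)*(-147006031/592) = -957267769122398911/8604424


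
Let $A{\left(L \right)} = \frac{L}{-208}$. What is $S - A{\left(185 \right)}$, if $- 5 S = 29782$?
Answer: $- \frac{6193731}{1040} \approx -5955.5$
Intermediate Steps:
$A{\left(L \right)} = - \frac{L}{208}$ ($A{\left(L \right)} = L \left(- \frac{1}{208}\right) = - \frac{L}{208}$)
$S = - \frac{29782}{5}$ ($S = \left(- \frac{1}{5}\right) 29782 = - \frac{29782}{5} \approx -5956.4$)
$S - A{\left(185 \right)} = - \frac{29782}{5} - \left(- \frac{1}{208}\right) 185 = - \frac{29782}{5} - - \frac{185}{208} = - \frac{29782}{5} + \frac{185}{208} = - \frac{6193731}{1040}$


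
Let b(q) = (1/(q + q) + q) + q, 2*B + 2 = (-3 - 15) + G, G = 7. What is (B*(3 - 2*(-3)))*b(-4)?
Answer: 7605/16 ≈ 475.31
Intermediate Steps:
B = -13/2 (B = -1 + ((-3 - 15) + 7)/2 = -1 + (-18 + 7)/2 = -1 + (1/2)*(-11) = -1 - 11/2 = -13/2 ≈ -6.5000)
b(q) = 1/(2*q) + 2*q (b(q) = (1/(2*q) + q) + q = (q + 1/(2*q)) + q = 1/(2*q) + 2*q)
(B*(3 - 2*(-3)))*b(-4) = (-13*(3 - 2*(-3))/2)*((1/2)/(-4) + 2*(-4)) = (-13*(3 + 6)/2)*((1/2)*(-1/4) - 8) = (-13/2*9)*(-1/8 - 8) = -117/2*(-65/8) = 7605/16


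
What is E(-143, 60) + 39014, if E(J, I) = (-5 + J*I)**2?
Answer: 73741239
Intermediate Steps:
E(J, I) = (-5 + I*J)**2
E(-143, 60) + 39014 = (-5 + 60*(-143))**2 + 39014 = (-5 - 8580)**2 + 39014 = (-8585)**2 + 39014 = 73702225 + 39014 = 73741239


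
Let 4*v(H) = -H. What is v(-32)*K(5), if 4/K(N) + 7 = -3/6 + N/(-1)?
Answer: -64/25 ≈ -2.5600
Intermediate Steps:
v(H) = -H/4 (v(H) = (-H)/4 = -H/4)
K(N) = 4/(-15/2 - N) (K(N) = 4/(-7 + (-3/6 + N/(-1))) = 4/(-7 + (-3*⅙ + N*(-1))) = 4/(-7 + (-½ - N)) = 4/(-15/2 - N))
v(-32)*K(5) = (-¼*(-32))*(-8/(15 + 2*5)) = 8*(-8/(15 + 10)) = 8*(-8/25) = -64/25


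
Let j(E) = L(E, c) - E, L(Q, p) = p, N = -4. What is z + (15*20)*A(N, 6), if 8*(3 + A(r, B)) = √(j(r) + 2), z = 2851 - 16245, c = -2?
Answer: -14219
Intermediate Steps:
z = -13394
j(E) = -2 - E
A(r, B) = -3 + √(-r)/8 (A(r, B) = -3 + √((-2 - r) + 2)/8 = -3 + √(-r)/8)
z + (15*20)*A(N, 6) = -13394 + (15*20)*(-3 + √(-1*(-4))/8) = -13394 + 300*(-3 + √4/8) = -13394 + 300*(-3 + (⅛)*2) = -13394 + 300*(-3 + ¼) = -13394 + 300*(-11/4) = -13394 - 825 = -14219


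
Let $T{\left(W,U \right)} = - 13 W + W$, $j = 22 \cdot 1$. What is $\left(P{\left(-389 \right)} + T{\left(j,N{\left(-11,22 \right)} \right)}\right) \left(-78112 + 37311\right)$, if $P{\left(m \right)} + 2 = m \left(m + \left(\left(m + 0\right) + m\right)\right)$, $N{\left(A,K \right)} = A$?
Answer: $-18511291297$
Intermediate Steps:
$j = 22$
$T{\left(W,U \right)} = - 12 W$
$P{\left(m \right)} = -2 + 3 m^{2}$ ($P{\left(m \right)} = -2 + m \left(m + \left(\left(m + 0\right) + m\right)\right) = -2 + m \left(m + \left(m + m\right)\right) = -2 + m \left(m + 2 m\right) = -2 + m 3 m = -2 + 3 m^{2}$)
$\left(P{\left(-389 \right)} + T{\left(j,N{\left(-11,22 \right)} \right)}\right) \left(-78112 + 37311\right) = \left(\left(-2 + 3 \left(-389\right)^{2}\right) - 264\right) \left(-78112 + 37311\right) = \left(\left(-2 + 3 \cdot 151321\right) - 264\right) \left(-40801\right) = \left(\left(-2 + 453963\right) - 264\right) \left(-40801\right) = \left(453961 - 264\right) \left(-40801\right) = 453697 \left(-40801\right) = -18511291297$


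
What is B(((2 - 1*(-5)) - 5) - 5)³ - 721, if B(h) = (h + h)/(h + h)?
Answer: -720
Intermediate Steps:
B(h) = 1 (B(h) = (2*h)/((2*h)) = (2*h)*(1/(2*h)) = 1)
B(((2 - 1*(-5)) - 5) - 5)³ - 721 = 1³ - 721 = 1 - 721 = -720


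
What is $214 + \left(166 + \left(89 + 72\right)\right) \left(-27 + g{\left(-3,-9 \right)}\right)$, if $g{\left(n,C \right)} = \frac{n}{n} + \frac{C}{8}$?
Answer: $- \frac{69247}{8} \approx -8655.9$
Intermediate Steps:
$g{\left(n,C \right)} = 1 + \frac{C}{8}$ ($g{\left(n,C \right)} = 1 + C \frac{1}{8} = 1 + \frac{C}{8}$)
$214 + \left(166 + \left(89 + 72\right)\right) \left(-27 + g{\left(-3,-9 \right)}\right) = 214 + \left(166 + \left(89 + 72\right)\right) \left(-27 + \left(1 + \frac{1}{8} \left(-9\right)\right)\right) = 214 + \left(166 + 161\right) \left(-27 + \left(1 - \frac{9}{8}\right)\right) = 214 + 327 \left(-27 - \frac{1}{8}\right) = 214 + 327 \left(- \frac{217}{8}\right) = 214 - \frac{70959}{8} = - \frac{69247}{8}$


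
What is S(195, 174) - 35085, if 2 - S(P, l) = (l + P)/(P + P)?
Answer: -4560913/130 ≈ -35084.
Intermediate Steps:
S(P, l) = 2 - (P + l)/(2*P) (S(P, l) = 2 - (l + P)/(P + P) = 2 - (P + l)/(2*P))
S(195, 174) - 35085 = (1/2)*(-1*174 + 3*195)/195 - 35085 = (1/2)*(1/195)*(-174 + 585) - 35085 = (1/2)*(1/195)*411 - 35085 = 137/130 - 35085 = -4560913/130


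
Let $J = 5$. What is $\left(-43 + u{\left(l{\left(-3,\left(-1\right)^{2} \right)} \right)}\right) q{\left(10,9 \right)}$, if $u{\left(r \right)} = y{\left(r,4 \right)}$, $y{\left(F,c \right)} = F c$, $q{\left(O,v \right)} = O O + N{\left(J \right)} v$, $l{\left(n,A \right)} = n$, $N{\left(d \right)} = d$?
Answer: $-7975$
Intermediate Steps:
$q{\left(O,v \right)} = O^{2} + 5 v$ ($q{\left(O,v \right)} = O O + 5 v = O^{2} + 5 v$)
$u{\left(r \right)} = 4 r$ ($u{\left(r \right)} = r 4 = 4 r$)
$\left(-43 + u{\left(l{\left(-3,\left(-1\right)^{2} \right)} \right)}\right) q{\left(10,9 \right)} = \left(-43 + 4 \left(-3\right)\right) \left(10^{2} + 5 \cdot 9\right) = \left(-43 - 12\right) \left(100 + 45\right) = \left(-55\right) 145 = -7975$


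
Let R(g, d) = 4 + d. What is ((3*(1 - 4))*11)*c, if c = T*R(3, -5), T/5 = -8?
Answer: -3960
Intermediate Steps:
T = -40 (T = 5*(-8) = -40)
c = 40 (c = -40*(4 - 5) = -40*(-1) = 40)
((3*(1 - 4))*11)*c = ((3*(1 - 4))*11)*40 = ((3*(-3))*11)*40 = -9*11*40 = -99*40 = -3960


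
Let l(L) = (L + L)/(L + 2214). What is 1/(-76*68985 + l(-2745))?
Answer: -59/309328130 ≈ -1.9074e-7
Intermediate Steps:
l(L) = 2*L/(2214 + L) (l(L) = (2*L)/(2214 + L) = 2*L/(2214 + L))
1/(-76*68985 + l(-2745)) = 1/(-76*68985 + 2*(-2745)/(2214 - 2745)) = 1/(-5242860 + 2*(-2745)/(-531)) = 1/(-5242860 + 2*(-2745)*(-1/531)) = 1/(-5242860 + 610/59) = 1/(-309328130/59) = -59/309328130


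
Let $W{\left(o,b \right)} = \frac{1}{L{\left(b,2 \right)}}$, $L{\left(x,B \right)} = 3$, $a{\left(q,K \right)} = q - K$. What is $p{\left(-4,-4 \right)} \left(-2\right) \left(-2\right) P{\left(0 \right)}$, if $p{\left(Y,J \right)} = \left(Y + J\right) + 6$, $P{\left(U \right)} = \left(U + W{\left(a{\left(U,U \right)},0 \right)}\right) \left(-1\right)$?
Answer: $\frac{8}{3} \approx 2.6667$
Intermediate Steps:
$W{\left(o,b \right)} = \frac{1}{3}$
$P{\left(U \right)} = - \frac{1}{3} - U$ ($P{\left(U \right)} = \left(U + \frac{1}{3}\right) \left(-1\right) = \left(\frac{1}{3} + U\right) \left(-1\right) = - \frac{1}{3} - U$)
$p{\left(Y,J \right)} = 6 + J + Y$ ($p{\left(Y,J \right)} = \left(J + Y\right) + 6 = 6 + J + Y$)
$p{\left(-4,-4 \right)} \left(-2\right) \left(-2\right) P{\left(0 \right)} = \left(6 - 4 - 4\right) \left(-2\right) \left(-2\right) \left(- \frac{1}{3} - 0\right) = \left(-2\right) \left(-2\right) \left(-2\right) \left(- \frac{1}{3} + 0\right) = 4 \left(-2\right) \left(- \frac{1}{3}\right) = \left(-8\right) \left(- \frac{1}{3}\right) = \frac{8}{3}$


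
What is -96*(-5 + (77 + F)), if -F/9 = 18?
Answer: 8640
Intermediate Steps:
F = -162 (F = -9*18 = -162)
-96*(-5 + (77 + F)) = -96*(-5 + (77 - 162)) = -96*(-5 - 85) = -96*(-90) = 8640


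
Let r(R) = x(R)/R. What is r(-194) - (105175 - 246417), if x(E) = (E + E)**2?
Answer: 140466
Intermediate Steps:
x(E) = 4*E**2 (x(E) = (2*E)**2 = 4*E**2)
r(R) = 4*R (r(R) = (4*R**2)/R = 4*R)
r(-194) - (105175 - 246417) = 4*(-194) - (105175 - 246417) = -776 - 1*(-141242) = -776 + 141242 = 140466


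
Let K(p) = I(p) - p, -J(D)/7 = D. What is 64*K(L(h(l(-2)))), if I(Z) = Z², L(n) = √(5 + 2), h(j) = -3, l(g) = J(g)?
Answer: 448 - 64*√7 ≈ 278.67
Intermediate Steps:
J(D) = -7*D
l(g) = -7*g
L(n) = √7
K(p) = p² - p
64*K(L(h(l(-2)))) = 64*(√7*(-1 + √7)) = 64*√7*(-1 + √7)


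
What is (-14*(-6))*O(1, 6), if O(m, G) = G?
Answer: 504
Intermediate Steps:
(-14*(-6))*O(1, 6) = -14*(-6)*6 = 84*6 = 504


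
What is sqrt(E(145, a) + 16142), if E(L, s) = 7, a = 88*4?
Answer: sqrt(16149) ≈ 127.08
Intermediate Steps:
a = 352
sqrt(E(145, a) + 16142) = sqrt(7 + 16142) = sqrt(16149)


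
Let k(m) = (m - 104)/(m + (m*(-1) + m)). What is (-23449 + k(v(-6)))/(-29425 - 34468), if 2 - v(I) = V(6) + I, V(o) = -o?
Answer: 164188/447251 ≈ 0.36711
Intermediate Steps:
v(I) = 8 - I (v(I) = 2 - (-1*6 + I) = 2 - (-6 + I) = 2 + (6 - I) = 8 - I)
k(m) = (-104 + m)/m (k(m) = (-104 + m)/(m + (-m + m)) = (-104 + m)/(m + 0) = (-104 + m)/m)
(-23449 + k(v(-6)))/(-29425 - 34468) = (-23449 + (-104 + (8 - 1*(-6)))/(8 - 1*(-6)))/(-29425 - 34468) = (-23449 + (-104 + (8 + 6))/(8 + 6))/(-63893) = (-23449 + (-104 + 14)/14)*(-1/63893) = (-23449 + (1/14)*(-90))*(-1/63893) = (-23449 - 45/7)*(-1/63893) = -164188/7*(-1/63893) = 164188/447251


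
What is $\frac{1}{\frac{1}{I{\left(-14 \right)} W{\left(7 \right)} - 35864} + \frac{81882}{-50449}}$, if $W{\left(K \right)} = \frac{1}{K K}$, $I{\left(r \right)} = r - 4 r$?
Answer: $- \frac{12664817858}{20556174187} \approx -0.61611$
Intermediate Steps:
$I{\left(r \right)} = - 3 r$
$W{\left(K \right)} = \frac{1}{K^{2}}$
$\frac{1}{\frac{1}{I{\left(-14 \right)} W{\left(7 \right)} - 35864} + \frac{81882}{-50449}} = \frac{1}{\frac{1}{\frac{\left(-3\right) \left(-14\right)}{49} - 35864} + \frac{81882}{-50449}} = \frac{1}{\frac{1}{42 \cdot \frac{1}{49} - 35864} + 81882 \left(- \frac{1}{50449}\right)} = \frac{1}{\frac{1}{\frac{6}{7} - 35864} - \frac{81882}{50449}} = \frac{1}{\frac{1}{- \frac{251042}{7}} - \frac{81882}{50449}} = \frac{1}{- \frac{7}{251042} - \frac{81882}{50449}} = \frac{1}{- \frac{20556174187}{12664817858}} = - \frac{12664817858}{20556174187}$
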